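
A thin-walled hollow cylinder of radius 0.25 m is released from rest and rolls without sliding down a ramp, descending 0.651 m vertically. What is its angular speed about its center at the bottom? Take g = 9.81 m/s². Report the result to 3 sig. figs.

Here I = MR², so the shape factor k = I/(MR²) = 1.
Pure rolling means v = ωR; then KE = ½Mv² + ½I(v/R)² = ½(1+k)Mv² = Mv².
Energy conservation Mgh = ½(1+k)Mv² gives v = √(2gh/(1+k)) = √(2 × 9.81 × 0.651 / 2) = 2.527 m/s.
Then ω = v/R = 2.527 / 0.25 ≈ 10.1 rad/s.

ω ≈ 10.1 rad/s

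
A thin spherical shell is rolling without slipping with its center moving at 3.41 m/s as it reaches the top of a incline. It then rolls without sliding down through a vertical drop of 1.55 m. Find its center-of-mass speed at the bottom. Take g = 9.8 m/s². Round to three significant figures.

The moment of inertia is (2/3)MR², giving k ≡ I/(MR²) = 2/3.
Since it rolls without slipping, ω = v/R and KE = ½Mv² + ½Iω² = ½(1+k)Mv² = (5/6)Mv².
Energy conservation: (5/6)Mv₀² + Mgh = (5/6)Mv², so v² = v₀² + 2gh/(1+k).
v = √(3.41² + 2×9.8×1.55/1.667) = √29.86 ≈ 5.46 m/s.

v ≈ 5.46 m/s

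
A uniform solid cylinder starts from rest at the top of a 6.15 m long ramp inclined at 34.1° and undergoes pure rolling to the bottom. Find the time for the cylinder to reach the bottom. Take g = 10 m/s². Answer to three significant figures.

For this body I = (1/2)MR², i.e. k = I/(MR²) = 0.5.
Translational: Mg sinθ − f = Ma. Rotational about the CM: fR = Iα = kMRa, so f = kMa.
Hence a = g sinθ/(1+k) = 10×sin34.1°/1.5 = 3.738 m/s².
With constant a from rest, t = √(2L/a) = √(2·6.15/3.738) ≈ 1.81 s.

t ≈ 1.81 s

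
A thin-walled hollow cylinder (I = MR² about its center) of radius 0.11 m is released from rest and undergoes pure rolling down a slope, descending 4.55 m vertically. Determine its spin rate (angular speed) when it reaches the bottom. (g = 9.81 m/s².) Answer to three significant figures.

ω ≈ 60.7 rad/s

Here I = MR², so the shape factor k = I/(MR²) = 1.
Rolling without slipping gives ω = v/R, so the total kinetic energy is ½Mv² + ½Iω² = ½(1+k)Mv² = Mv².
Energy conservation Mgh = ½(1+k)Mv² gives v = √(2gh/(1+k)) = √(2 × 9.81 × 4.55 / 2) = 6.681 m/s.
The angular speed follows from ω = v/R = 6.681/0.11 ≈ 60.7 rad/s.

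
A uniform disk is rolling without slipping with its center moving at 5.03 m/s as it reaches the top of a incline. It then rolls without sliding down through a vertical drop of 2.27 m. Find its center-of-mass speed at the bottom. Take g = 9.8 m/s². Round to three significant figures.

v ≈ 7.41 m/s

For this body I = (1/2)MR², i.e. k = I/(MR²) = 0.5.
Pure rolling means v = ωR; then KE = ½Mv² + ½I(v/R)² = ½(1+k)Mv² = (3/4)Mv².
Conserving energy between top and bottom: (3/4)Mv² = (3/4)Mv₀² + Mgh, hence v² = v₀² + 2gh/(1+k).
v = √(5.03² + 2×9.8×2.27/1.5) = √54.96 ≈ 7.41 m/s.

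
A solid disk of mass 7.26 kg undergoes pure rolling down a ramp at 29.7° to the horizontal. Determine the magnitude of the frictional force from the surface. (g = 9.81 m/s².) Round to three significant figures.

Here I = (1/2)MR², so the shape factor k = I/(MR²) = 0.5.
Translational: Mg sinθ − f = Ma. Rotational about the CM: fR = Iα = kMRa, so f = kMa.
Combining, a = g sinθ/(1+k) and f = kMa = kMg sinθ/(1+k).
f = 0.5 × 7.26 × 9.81 × sin29.7° / 1.5 ≈ 11.8 N.

f ≈ 11.8 N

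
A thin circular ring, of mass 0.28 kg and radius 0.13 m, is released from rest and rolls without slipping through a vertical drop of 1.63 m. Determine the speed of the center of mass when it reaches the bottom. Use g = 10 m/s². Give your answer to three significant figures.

The moment of inertia is MR², giving k ≡ I/(MR²) = 1.
The rolling condition ω = v/R makes the rotational term ½I(v/R)² = ½kMv², so KE_total = ½(1+k)Mv² = Mv².
Energy conservation: Mgh = Mv², so v = √(2gh/(1+k)) = √(2 × 10 × 1.63 / 2) ≈ 4.04 m/s.

v ≈ 4.04 m/s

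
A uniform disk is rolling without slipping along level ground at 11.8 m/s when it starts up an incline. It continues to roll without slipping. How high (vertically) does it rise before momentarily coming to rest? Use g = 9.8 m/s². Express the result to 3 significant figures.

h ≈ 10.7 m

The moment of inertia is (1/2)MR², giving k ≡ I/(MR²) = 0.5.
Rolling without slipping gives ω = v/R, so the total kinetic energy is ½Mv² + ½Iω² = ½(1+k)Mv² = (3/4)Mv².
All of this converts to potential energy at the highest point: (3/4)Mv₀² = Mgh.
Thus h = (1+k)v₀²/(2g) = 1.5 × 11.8² / (2 × 9.8) ≈ 10.7 m.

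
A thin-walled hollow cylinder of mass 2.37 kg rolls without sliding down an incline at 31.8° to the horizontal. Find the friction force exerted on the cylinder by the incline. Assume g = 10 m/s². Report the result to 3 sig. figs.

Here I = MR², so the shape factor k = I/(MR²) = 1.
Along the incline Mg sinθ − f = Ma, and torque about the center fR = Iα = kMR²(a/R) gives f = kMa.
Combining, a = g sinθ/(1+k) and f = kMa = kMg sinθ/(1+k).
f = 1 × 2.37 × 10 × sin31.8° / 2 ≈ 6.24 N.

f ≈ 6.24 N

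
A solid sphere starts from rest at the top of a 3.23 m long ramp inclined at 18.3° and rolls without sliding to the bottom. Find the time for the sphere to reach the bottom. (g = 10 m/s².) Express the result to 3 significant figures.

t ≈ 1.70 s

For this body I = (2/5)MR², i.e. k = I/(MR²) = 0.4.
Translational: Mg sinθ − f = Ma. Rotational about the CM: fR = Iα = kMRa, so f = kMa.
Hence a = g sinθ/(1+k) = 10×sin18.3°/1.4 = 2.243 m/s².
With constant a from rest, t = √(2L/a) = √(2·3.23/2.243) ≈ 1.70 s.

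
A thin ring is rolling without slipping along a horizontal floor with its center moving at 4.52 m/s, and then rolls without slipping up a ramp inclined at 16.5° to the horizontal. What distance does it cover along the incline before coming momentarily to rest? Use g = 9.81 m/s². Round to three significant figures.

For this body I = MR², i.e. k = I/(MR²) = 1.
The rolling condition ω = v/R makes the rotational term ½I(v/R)² = ½kMv², so KE_total = ½(1+k)Mv² = Mv².
Setting this equal to Mgh gives the vertical rise h = (1+k)v₀²/(2g) = 2×4.52²/(2×9.81) = 2.083 m.
Along the incline, d = h/sinθ = 2.083/sin16.5° ≈ 7.33 m.

d ≈ 7.33 m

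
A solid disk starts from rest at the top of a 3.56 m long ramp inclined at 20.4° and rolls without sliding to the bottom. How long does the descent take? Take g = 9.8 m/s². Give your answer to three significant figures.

For this body I = (1/2)MR², i.e. k = I/(MR²) = 0.5.
Along the incline Mg sinθ − f = Ma, and torque about the center fR = Iα = kMR²(a/R) gives f = kMa.
Hence a = g sinθ/(1+k) = 9.8×sin20.4°/1.5 = 2.277 m/s².
Starting from rest, L = ½at², so t = √(2L/a) = √(2×3.56/2.277) ≈ 1.77 s.

t ≈ 1.77 s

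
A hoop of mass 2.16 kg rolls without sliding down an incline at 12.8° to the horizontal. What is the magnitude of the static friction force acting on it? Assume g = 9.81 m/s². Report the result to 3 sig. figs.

f ≈ 2.35 N

For this body I = MR², i.e. k = I/(MR²) = 1.
Newton's second law down the slope: Mg sinθ − f = Ma. The torque equation fR = Iα (with α = a/R) gives f = kMa.
Combining, a = g sinθ/(1+k) and f = kMa = kMg sinθ/(1+k).
f = 1 × 2.16 × 9.81 × sin12.8° / 2 ≈ 2.35 N.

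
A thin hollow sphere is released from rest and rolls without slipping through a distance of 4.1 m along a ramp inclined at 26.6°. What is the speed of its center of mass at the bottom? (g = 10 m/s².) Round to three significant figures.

For this body I = (2/3)MR², i.e. k = I/(MR²) = 2/3.
The rolling condition ω = v/R makes the rotational term ½I(v/R)² = ½kMv², so KE_total = ½(1+k)Mv² = (5/6)Mv².
The vertical drop is h = L sinθ = 4.1 × sin26.6° = 1.836 m.
Setting Mgh = (5/6)Mv² gives v = √(2gh/(1+k)) = √(2·10·1.836/1.667) ≈ 4.69 m/s.

v ≈ 4.69 m/s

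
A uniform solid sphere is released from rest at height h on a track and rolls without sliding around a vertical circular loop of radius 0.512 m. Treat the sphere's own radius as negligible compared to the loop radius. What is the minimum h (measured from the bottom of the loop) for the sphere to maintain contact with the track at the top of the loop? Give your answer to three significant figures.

h_min ≈ 1.38 m

For this body I = (2/5)MR², i.e. k = I/(MR²) = 0.4.
At the top, contact is just lost when gravity alone supplies the centripetal force: Mg = Mv_top²/r, i.e. v_top² = gr.
With ω = v/R, the kinetic energy at speed v is ½(1+k)Mv² = (7/10)Mv².
Energy conservation from release (height h) to the top (height 2r): Mgh = Mg(2r) + (7/10)M·gr.
Thus h_min = 2r + (1+k)r/2 = r(2 + 1.4/2) = 0.512 × 2.7 ≈ 1.38 m.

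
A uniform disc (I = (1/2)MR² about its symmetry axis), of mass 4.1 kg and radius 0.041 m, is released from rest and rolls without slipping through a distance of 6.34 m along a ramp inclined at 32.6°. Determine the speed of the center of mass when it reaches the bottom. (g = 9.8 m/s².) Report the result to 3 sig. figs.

Here I = (1/2)MR², so the shape factor k = I/(MR²) = 0.5.
Rolling without slipping gives ω = v/R, so the total kinetic energy is ½Mv² + ½Iω² = ½(1+k)Mv² = (3/4)Mv².
The vertical drop is h = L sinθ = 6.34 × sin32.6° = 3.416 m.
Setting Mgh = (3/4)Mv² gives v = √(2gh/(1+k)) = √(2·9.8·3.416/1.5) ≈ 6.68 m/s.

v ≈ 6.68 m/s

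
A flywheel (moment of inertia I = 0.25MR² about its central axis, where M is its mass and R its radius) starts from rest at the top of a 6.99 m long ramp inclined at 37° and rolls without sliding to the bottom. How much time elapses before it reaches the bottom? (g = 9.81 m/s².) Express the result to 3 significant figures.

The moment of inertia is 0.25MR², giving k ≡ I/(MR²) = 0.25.
Translational: Mg sinθ − f = Ma. Rotational about the CM: fR = Iα = kMRa, so f = kMa.
Hence a = g sinθ/(1+k) = 9.81×sin37°/1.25 = 4.723 m/s².
Starting from rest, L = ½at², so t = √(2L/a) = √(2×6.99/4.723) ≈ 1.72 s.

t ≈ 1.72 s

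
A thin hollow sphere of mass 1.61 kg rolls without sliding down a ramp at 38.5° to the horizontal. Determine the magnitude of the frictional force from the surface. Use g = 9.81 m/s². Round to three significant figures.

f ≈ 3.93 N

With I = (2/3)MR², the ratio k = I/(MR²) is 2/3.
Translational: Mg sinθ − f = Ma. Rotational about the CM: fR = Iα = kMRa, so f = kMa.
Combining, a = g sinθ/(1+k) and f = kMa = kMg sinθ/(1+k).
f = (2/3) × 1.61 × 9.81 × sin38.5° / 1.667 ≈ 3.93 N.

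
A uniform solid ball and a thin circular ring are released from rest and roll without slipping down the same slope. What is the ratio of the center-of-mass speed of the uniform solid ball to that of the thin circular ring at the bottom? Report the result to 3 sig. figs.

v_ratio ≈ 1.20

Each satisfies Mgh = ½(1+k)Mv² with k = I/(MR²), so v ∝ 1/√(1+k).
For the uniform solid ball k = 0.4; for the thin circular ring k = 1.
v₁/v₂ = √((1+k₂)/(1+k₁)) = √(2/1.4) ≈ 1.20.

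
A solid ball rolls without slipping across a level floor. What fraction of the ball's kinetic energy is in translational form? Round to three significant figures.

fraction ≈ 0.714

With I = (2/5)MR², the ratio k = I/(MR²) is 0.4.
With ω = v/R, KE_trans = ½Mv² and KE_rot = ½Iω² = ½kMv², so KE_total = ½(1+k)Mv².
The translational fraction is therefore 1/(1+k) = 1/1.4 ≈ 0.714.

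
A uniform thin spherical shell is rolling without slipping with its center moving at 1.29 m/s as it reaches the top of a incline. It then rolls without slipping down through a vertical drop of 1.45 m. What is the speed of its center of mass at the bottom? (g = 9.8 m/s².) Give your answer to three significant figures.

v ≈ 4.33 m/s

Here I = (2/3)MR², so the shape factor k = I/(MR²) = 2/3.
Rolling without slipping gives ω = v/R, so the total kinetic energy is ½Mv² + ½Iω² = ½(1+k)Mv² = (5/6)Mv².
Energy conservation: (5/6)Mv₀² + Mgh = (5/6)Mv², so v² = v₀² + 2gh/(1+k).
v = √(1.29² + 2×9.8×1.45/1.667) = √18.72 ≈ 4.33 m/s.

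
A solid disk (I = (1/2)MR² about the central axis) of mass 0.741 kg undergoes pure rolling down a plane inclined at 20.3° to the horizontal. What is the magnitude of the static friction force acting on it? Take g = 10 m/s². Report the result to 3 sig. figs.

With I = (1/2)MR², the ratio k = I/(MR²) is 0.5.
Translational: Mg sinθ − f = Ma. Rotational about the CM: fR = Iα = kMRa, so f = kMa.
Combining, a = g sinθ/(1+k) and f = kMa = kMg sinθ/(1+k).
f = 0.5 × 0.741 × 10 × sin20.3° / 1.5 ≈ 0.857 N.

f ≈ 0.857 N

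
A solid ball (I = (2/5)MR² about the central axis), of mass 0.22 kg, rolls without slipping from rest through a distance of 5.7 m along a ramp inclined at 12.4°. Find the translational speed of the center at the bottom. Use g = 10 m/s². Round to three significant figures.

v ≈ 4.18 m/s

With I = (2/5)MR², the ratio k = I/(MR²) is 0.4.
Pure rolling means v = ωR; then KE = ½Mv² + ½I(v/R)² = ½(1+k)Mv² = (7/10)Mv².
The vertical drop is h = L sinθ = 5.7 × sin12.4° = 1.224 m.
Setting Mgh = (7/10)Mv² gives v = √(2gh/(1+k)) = √(2·10·1.224/1.4) ≈ 4.18 m/s.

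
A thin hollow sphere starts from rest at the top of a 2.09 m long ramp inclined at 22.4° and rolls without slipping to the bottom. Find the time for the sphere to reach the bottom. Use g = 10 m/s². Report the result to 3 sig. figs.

The moment of inertia is (2/3)MR², giving k ≡ I/(MR²) = 2/3.
Newton's second law down the slope: Mg sinθ − f = Ma. The torque equation fR = Iα (with α = a/R) gives f = kMa.
Hence a = g sinθ/(1+k) = 10×sin22.4°/1.667 = 2.286 m/s².
Starting from rest, L = ½at², so t = √(2L/a) = √(2×2.09/2.286) ≈ 1.35 s.

t ≈ 1.35 s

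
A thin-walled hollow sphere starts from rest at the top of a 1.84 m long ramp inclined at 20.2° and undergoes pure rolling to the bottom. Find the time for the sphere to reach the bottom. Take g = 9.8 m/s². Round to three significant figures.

With I = (2/3)MR², the ratio k = I/(MR²) is 2/3.
Newton's second law down the slope: Mg sinθ − f = Ma. The torque equation fR = Iα (with α = a/R) gives f = kMa.
Hence a = g sinθ/(1+k) = 9.8×sin20.2°/1.667 = 2.03 m/s².
Starting from rest, L = ½at², so t = √(2L/a) = √(2×1.84/2.03) ≈ 1.35 s.

t ≈ 1.35 s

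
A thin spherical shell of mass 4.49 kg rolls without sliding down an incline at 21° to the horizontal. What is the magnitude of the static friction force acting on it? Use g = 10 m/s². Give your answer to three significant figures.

f ≈ 6.44 N

For this body I = (2/3)MR², i.e. k = I/(MR²) = 2/3.
Along the incline Mg sinθ − f = Ma, and torque about the center fR = Iα = kMR²(a/R) gives f = kMa.
Combining, a = g sinθ/(1+k) and f = kMa = kMg sinθ/(1+k).
f = (2/3) × 4.49 × 10 × sin21° / 1.667 ≈ 6.44 N.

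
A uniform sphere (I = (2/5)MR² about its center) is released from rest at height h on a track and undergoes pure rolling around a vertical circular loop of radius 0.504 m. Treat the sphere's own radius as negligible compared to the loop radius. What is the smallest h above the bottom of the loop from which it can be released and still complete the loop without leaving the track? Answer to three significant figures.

h_min ≈ 1.36 m

The moment of inertia is (2/5)MR², giving k ≡ I/(MR²) = 0.4.
At the top, contact is just lost when gravity alone supplies the centripetal force: Mg = Mv_top²/r, i.e. v_top² = gr.
With ω = v/R, the kinetic energy at speed v is ½(1+k)Mv² = (7/10)Mv².
Energy conservation from release (height h) to the top (height 2r): Mgh = Mg(2r) + (7/10)M·gr.
Thus h_min = 2r + (1+k)r/2 = r(2 + 1.4/2) = 0.504 × 2.7 ≈ 1.36 m.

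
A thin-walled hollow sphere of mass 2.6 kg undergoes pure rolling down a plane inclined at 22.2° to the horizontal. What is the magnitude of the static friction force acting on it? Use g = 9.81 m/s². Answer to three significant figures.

For this body I = (2/3)MR², i.e. k = I/(MR²) = 2/3.
Along the incline Mg sinθ − f = Ma, and torque about the center fR = Iα = kMR²(a/R) gives f = kMa.
Combining, a = g sinθ/(1+k) and f = kMa = kMg sinθ/(1+k).
f = (2/3) × 2.6 × 9.81 × sin22.2° / 1.667 ≈ 3.85 N.

f ≈ 3.85 N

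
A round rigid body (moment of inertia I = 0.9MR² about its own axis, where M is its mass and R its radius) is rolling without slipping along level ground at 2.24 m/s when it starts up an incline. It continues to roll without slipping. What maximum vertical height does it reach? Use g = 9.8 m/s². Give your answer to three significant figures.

h ≈ 0.486 m

With I = 0.9MR², the ratio k = I/(MR²) is 0.9.
The rolling condition ω = v/R makes the rotational term ½I(v/R)² = ½kMv², so KE_total = ½(1+k)Mv² = (19/20)Mv².
All of this converts to potential energy at the highest point: (19/20)Mv₀² = Mgh.
Thus h = (1+k)v₀²/(2g) = 1.9 × 2.24² / (2 × 9.8) ≈ 0.486 m.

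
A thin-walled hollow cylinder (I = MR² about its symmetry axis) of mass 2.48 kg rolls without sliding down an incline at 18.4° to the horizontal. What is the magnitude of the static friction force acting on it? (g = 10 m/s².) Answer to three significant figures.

f ≈ 3.91 N

Here I = MR², so the shape factor k = I/(MR²) = 1.
Newton's second law down the slope: Mg sinθ − f = Ma. The torque equation fR = Iα (with α = a/R) gives f = kMa.
Combining, a = g sinθ/(1+k) and f = kMa = kMg sinθ/(1+k).
f = 1 × 2.48 × 10 × sin18.4° / 2 ≈ 3.91 N.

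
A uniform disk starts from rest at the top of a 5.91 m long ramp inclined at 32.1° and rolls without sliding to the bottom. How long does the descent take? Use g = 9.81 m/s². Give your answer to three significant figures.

t ≈ 1.84 s

With I = (1/2)MR², the ratio k = I/(MR²) is 0.5.
Newton's second law down the slope: Mg sinθ − f = Ma. The torque equation fR = Iα (with α = a/R) gives f = kMa.
Hence a = g sinθ/(1+k) = 9.81×sin32.1°/1.5 = 3.475 m/s².
With constant a from rest, t = √(2L/a) = √(2·5.91/3.475) ≈ 1.84 s.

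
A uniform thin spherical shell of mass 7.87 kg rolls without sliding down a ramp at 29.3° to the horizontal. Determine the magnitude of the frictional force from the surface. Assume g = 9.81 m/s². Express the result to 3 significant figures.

The moment of inertia is (2/3)MR², giving k ≡ I/(MR²) = 2/3.
Translational: Mg sinθ − f = Ma. Rotational about the CM: fR = Iα = kMRa, so f = kMa.
Combining, a = g sinθ/(1+k) and f = kMa = kMg sinθ/(1+k).
f = (2/3) × 7.87 × 9.81 × sin29.3° / 1.667 ≈ 15.1 N.

f ≈ 15.1 N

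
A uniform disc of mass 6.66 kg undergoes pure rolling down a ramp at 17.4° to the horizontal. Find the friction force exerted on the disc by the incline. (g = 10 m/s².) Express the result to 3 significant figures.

With I = (1/2)MR², the ratio k = I/(MR²) is 0.5.
Translational: Mg sinθ − f = Ma. Rotational about the CM: fR = Iα = kMRa, so f = kMa.
Combining, a = g sinθ/(1+k) and f = kMa = kMg sinθ/(1+k).
f = 0.5 × 6.66 × 10 × sin17.4° / 1.5 ≈ 6.64 N.

f ≈ 6.64 N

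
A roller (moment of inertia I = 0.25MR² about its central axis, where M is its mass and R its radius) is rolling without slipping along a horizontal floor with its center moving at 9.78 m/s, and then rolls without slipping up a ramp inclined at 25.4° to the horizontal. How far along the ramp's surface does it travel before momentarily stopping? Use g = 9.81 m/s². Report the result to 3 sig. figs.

d ≈ 14.2 m

Here I = 0.25MR², so the shape factor k = I/(MR²) = 0.25.
The rolling condition ω = v/R makes the rotational term ½I(v/R)² = ½kMv², so KE_total = ½(1+k)Mv² = (5/8)Mv².
Setting this equal to Mgh gives the vertical rise h = (1+k)v₀²/(2g) = 1.25×9.78²/(2×9.81) = 6.094 m.
Along the incline, d = h/sinθ = 6.094/sin25.4° ≈ 14.2 m.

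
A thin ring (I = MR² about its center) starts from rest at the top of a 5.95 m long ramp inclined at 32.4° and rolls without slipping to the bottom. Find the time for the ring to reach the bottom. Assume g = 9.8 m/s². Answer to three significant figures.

With I = MR², the ratio k = I/(MR²) is 1.
Translational: Mg sinθ − f = Ma. Rotational about the CM: fR = Iα = kMRa, so f = kMa.
Hence a = g sinθ/(1+k) = 9.8×sin32.4°/2 = 2.626 m/s².
With constant a from rest, t = √(2L/a) = √(2·5.95/2.626) ≈ 2.13 s.

t ≈ 2.13 s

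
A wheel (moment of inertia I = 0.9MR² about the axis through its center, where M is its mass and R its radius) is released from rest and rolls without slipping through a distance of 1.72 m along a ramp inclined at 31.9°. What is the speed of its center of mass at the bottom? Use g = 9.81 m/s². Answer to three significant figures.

The moment of inertia is 0.9MR², giving k ≡ I/(MR²) = 0.9.
Since it rolls without slipping, ω = v/R and KE = ½Mv² + ½Iω² = ½(1+k)Mv² = (19/20)Mv².
The vertical drop is h = L sinθ = 1.72 × sin31.9° = 0.9089 m.
Energy conservation: Mgh = (19/20)Mv², so v = √(2gh/(1+k)) = √(2 × 9.81 × 0.9089 / 1.9) ≈ 3.06 m/s.

v ≈ 3.06 m/s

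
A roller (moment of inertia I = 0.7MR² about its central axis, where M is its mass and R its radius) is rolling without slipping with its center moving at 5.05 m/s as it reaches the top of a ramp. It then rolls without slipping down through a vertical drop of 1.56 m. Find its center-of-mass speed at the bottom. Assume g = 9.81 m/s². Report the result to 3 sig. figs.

Here I = 0.7MR², so the shape factor k = I/(MR²) = 0.7.
Pure rolling means v = ωR; then KE = ½Mv² + ½I(v/R)² = ½(1+k)Mv² = (17/20)Mv².
Energy conservation: (17/20)Mv₀² + Mgh = (17/20)Mv², so v² = v₀² + 2gh/(1+k).
v = √(5.05² + 2×9.81×1.56/1.7) = √43.51 ≈ 6.60 m/s.

v ≈ 6.60 m/s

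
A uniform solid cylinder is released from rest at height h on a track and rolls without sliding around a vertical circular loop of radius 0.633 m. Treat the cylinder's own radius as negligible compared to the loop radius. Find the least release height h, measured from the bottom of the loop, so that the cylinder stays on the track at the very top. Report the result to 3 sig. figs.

h_min ≈ 1.74 m

For this body I = (1/2)MR², i.e. k = I/(MR²) = 0.5.
At the top, contact is just lost when gravity alone supplies the centripetal force: Mg = Mv_top²/r, i.e. v_top² = gr.
With ω = v/R, the kinetic energy at speed v is ½(1+k)Mv² = (3/4)Mv².
Energy conservation from release (height h) to the top (height 2r): Mgh = Mg(2r) + (3/4)M·gr.
Thus h_min = 2r + (1+k)r/2 = r(2 + 1.5/2) = 0.633 × 2.75 ≈ 1.74 m.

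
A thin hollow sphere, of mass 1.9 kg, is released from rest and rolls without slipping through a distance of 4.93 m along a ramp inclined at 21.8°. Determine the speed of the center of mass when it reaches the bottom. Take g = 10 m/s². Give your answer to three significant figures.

v ≈ 4.69 m/s

For this body I = (2/3)MR², i.e. k = I/(MR²) = 2/3.
Since it rolls without slipping, ω = v/R and KE = ½Mv² + ½Iω² = ½(1+k)Mv² = (5/6)Mv².
The vertical drop is h = L sinθ = 4.93 × sin21.8° = 1.831 m.
Setting Mgh = (5/6)Mv² gives v = √(2gh/(1+k)) = √(2·10·1.831/1.667) ≈ 4.69 m/s.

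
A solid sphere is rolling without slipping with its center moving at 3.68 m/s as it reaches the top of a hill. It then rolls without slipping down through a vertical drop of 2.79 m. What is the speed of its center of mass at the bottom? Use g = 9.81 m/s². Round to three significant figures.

For this body I = (2/5)MR², i.e. k = I/(MR²) = 0.4.
Since it rolls without slipping, ω = v/R and KE = ½Mv² + ½Iω² = ½(1+k)Mv² = (7/10)Mv².
Energy conservation: (7/10)Mv₀² + Mgh = (7/10)Mv², so v² = v₀² + 2gh/(1+k).
v = √(3.68² + 2×9.81×2.79/1.4) = √52.64 ≈ 7.26 m/s.

v ≈ 7.26 m/s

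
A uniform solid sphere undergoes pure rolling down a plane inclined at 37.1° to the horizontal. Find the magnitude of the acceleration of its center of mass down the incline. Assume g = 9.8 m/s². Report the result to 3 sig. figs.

a ≈ 4.22 m/s²

With I = (2/5)MR², the ratio k = I/(MR²) is 0.4.
Newton's second law down the slope: Mg sinθ − f = Ma. The torque equation fR = Iα (with α = a/R) gives f = kMa.
Eliminating f: Mg sinθ = (1+k)Ma, so a = g sinθ/(1+k) = 9.8 × sin37.1° / 1.4 ≈ 4.22 m/s².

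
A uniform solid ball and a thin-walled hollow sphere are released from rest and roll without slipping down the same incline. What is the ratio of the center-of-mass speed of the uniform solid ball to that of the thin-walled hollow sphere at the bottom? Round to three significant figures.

Each satisfies Mgh = ½(1+k)Mv² with k = I/(MR²), so v ∝ 1/√(1+k).
For the uniform solid ball k = 0.4; for the thin-walled hollow sphere k = 2/3.
v₁/v₂ = √((1+k₂)/(1+k₁)) = √(1.667/1.4) ≈ 1.09.

v_ratio ≈ 1.09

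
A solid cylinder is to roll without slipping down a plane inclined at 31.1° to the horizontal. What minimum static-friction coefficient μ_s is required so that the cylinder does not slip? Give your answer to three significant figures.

For this body I = (1/2)MR², i.e. k = I/(MR²) = 0.5.
Newton's second law down the slope: Mg sinθ − f = Ma. The torque equation fR = Iα (with α = a/R) gives f = kMa.
These give a = g sinθ/(1+k) and the required friction f = kMg sinθ/(1+k).
With N = Mg cosθ, the no-slip condition f ≤ μN gives μ_min = f/N = k tanθ/(1+k).
μ_min = 0.5 × tan31.1° / 1.5 ≈ 0.201.

μ_min ≈ 0.201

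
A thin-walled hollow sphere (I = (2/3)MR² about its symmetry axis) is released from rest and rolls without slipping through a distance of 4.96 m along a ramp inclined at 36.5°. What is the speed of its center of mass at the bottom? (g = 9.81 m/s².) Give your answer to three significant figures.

v ≈ 5.89 m/s

For this body I = (2/3)MR², i.e. k = I/(MR²) = 2/3.
Pure rolling means v = ωR; then KE = ½Mv² + ½I(v/R)² = ½(1+k)Mv² = (5/6)Mv².
The vertical drop is h = L sinθ = 4.96 × sin36.5° = 2.95 m.
Setting Mgh = (5/6)Mv² gives v = √(2gh/(1+k)) = √(2·9.81·2.95/1.667) ≈ 5.89 m/s.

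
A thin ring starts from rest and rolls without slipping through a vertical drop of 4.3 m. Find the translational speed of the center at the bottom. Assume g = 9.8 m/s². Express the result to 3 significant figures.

For this body I = MR², i.e. k = I/(MR²) = 1.
Rolling without slipping gives ω = v/R, so the total kinetic energy is ½Mv² + ½Iω² = ½(1+k)Mv² = Mv².
Setting Mgh = Mv² gives v = √(2gh/(1+k)) = √(2·9.8·4.3/2) ≈ 6.49 m/s.

v ≈ 6.49 m/s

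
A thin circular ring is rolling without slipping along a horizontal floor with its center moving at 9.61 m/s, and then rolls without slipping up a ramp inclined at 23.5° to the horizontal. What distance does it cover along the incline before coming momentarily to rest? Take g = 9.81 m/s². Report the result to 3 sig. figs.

d ≈ 23.6 m

For this body I = MR², i.e. k = I/(MR²) = 1.
Since it rolls without slipping, ω = v/R and KE = ½Mv² + ½Iω² = ½(1+k)Mv² = Mv².
Setting this equal to Mgh gives the vertical rise h = (1+k)v₀²/(2g) = 2×9.61²/(2×9.81) = 9.414 m.
The distance along the slope is d = h/sinθ = 9.414/sin23.5° ≈ 23.6 m.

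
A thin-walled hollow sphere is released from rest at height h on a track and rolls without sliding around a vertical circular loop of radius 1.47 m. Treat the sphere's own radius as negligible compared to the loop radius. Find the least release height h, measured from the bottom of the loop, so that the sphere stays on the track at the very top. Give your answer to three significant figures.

The moment of inertia is (2/3)MR², giving k ≡ I/(MR²) = 2/3.
At the top, contact is just lost when gravity alone supplies the centripetal force: Mg = Mv_top²/r, i.e. v_top² = gr.
With ω = v/R, the kinetic energy at speed v is ½(1+k)Mv² = (5/6)Mv².
Energy conservation from release (height h) to the top (height 2r): Mgh = Mg(2r) + (5/6)M·gr.
Thus h_min = 2r + (1+k)r/2 = r(2 + 1.667/2) = 1.47 × 2.833 ≈ 4.17 m.

h_min ≈ 4.17 m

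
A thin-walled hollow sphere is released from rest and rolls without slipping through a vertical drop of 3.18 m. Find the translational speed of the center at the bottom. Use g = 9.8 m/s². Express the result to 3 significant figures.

The moment of inertia is (2/3)MR², giving k ≡ I/(MR²) = 2/3.
Since it rolls without slipping, ω = v/R and KE = ½Mv² + ½Iω² = ½(1+k)Mv² = (5/6)Mv².
Setting Mgh = (5/6)Mv² gives v = √(2gh/(1+k)) = √(2·9.8·3.18/1.667) ≈ 6.12 m/s.

v ≈ 6.12 m/s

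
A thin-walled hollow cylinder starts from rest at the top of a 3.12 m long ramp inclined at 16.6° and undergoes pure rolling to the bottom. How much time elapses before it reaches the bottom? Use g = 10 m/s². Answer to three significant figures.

With I = MR², the ratio k = I/(MR²) is 1.
Newton's second law down the slope: Mg sinθ − f = Ma. The torque equation fR = Iα (with α = a/R) gives f = kMa.
Hence a = g sinθ/(1+k) = 10×sin16.6°/2 = 1.428 m/s².
Starting from rest, L = ½at², so t = √(2L/a) = √(2×3.12/1.428) ≈ 2.09 s.

t ≈ 2.09 s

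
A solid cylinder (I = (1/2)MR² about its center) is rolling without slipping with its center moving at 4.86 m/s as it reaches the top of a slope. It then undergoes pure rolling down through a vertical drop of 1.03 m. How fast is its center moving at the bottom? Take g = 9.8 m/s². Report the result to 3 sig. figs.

With I = (1/2)MR², the ratio k = I/(MR²) is 0.5.
Pure rolling means v = ωR; then KE = ½Mv² + ½I(v/R)² = ½(1+k)Mv² = (3/4)Mv².
Energy conservation: (3/4)Mv₀² + Mgh = (3/4)Mv², so v² = v₀² + 2gh/(1+k).
v = √(4.86² + 2×9.8×1.03/1.5) = √37.08 ≈ 6.09 m/s.

v ≈ 6.09 m/s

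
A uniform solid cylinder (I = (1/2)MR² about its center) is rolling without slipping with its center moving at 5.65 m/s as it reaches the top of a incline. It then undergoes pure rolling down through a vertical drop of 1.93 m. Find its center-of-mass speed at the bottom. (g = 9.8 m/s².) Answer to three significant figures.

v ≈ 7.56 m/s

The moment of inertia is (1/2)MR², giving k ≡ I/(MR²) = 0.5.
Since it rolls without slipping, ω = v/R and KE = ½Mv² + ½Iω² = ½(1+k)Mv² = (3/4)Mv².
Energy conservation: (3/4)Mv₀² + Mgh = (3/4)Mv², so v² = v₀² + 2gh/(1+k).
v = √(5.65² + 2×9.8×1.93/1.5) = √57.14 ≈ 7.56 m/s.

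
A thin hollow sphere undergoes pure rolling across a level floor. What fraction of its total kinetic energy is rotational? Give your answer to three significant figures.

fraction ≈ 0.400

Here I = (2/3)MR², so the shape factor k = I/(MR²) = 2/3.
With ω = v/R, KE_trans = ½Mv² and KE_rot = ½Iω² = ½kMv², so KE_total = ½(1+k)Mv².
The rotational fraction is therefore k/(1+k) = (2/3)/1.667 ≈ 0.400.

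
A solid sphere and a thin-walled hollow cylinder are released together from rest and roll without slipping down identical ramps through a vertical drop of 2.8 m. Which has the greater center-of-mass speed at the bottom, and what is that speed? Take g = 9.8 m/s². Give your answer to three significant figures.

For rolling without slipping, Mgh = ½(1+k)Mv² where k = I/(MR²), so v = √(2gh/(1+k)).
Solid sphere: k = 0.4, giving v = √(2×9.8×2.8/1.4) = 6.261 m/s.
Thin-walled hollow cylinder: k = 1, giving v = √(2×9.8×2.8/2) = 5.238 m/s.
The smaller k wins: the solid sphere, at ≈ 6.26 m/s.

the solid sphere, at v ≈ 6.26 m/s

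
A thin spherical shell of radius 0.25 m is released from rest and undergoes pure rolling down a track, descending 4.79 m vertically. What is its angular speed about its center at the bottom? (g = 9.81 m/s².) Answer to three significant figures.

ω ≈ 30.0 rad/s

The moment of inertia is (2/3)MR², giving k ≡ I/(MR²) = 2/3.
The rolling condition ω = v/R makes the rotational term ½I(v/R)² = ½kMv², so KE_total = ½(1+k)Mv² = (5/6)Mv².
Energy conservation Mgh = ½(1+k)Mv² gives v = √(2gh/(1+k)) = √(2 × 9.81 × 4.79 / 1.667) = 7.509 m/s.
The angular speed follows from ω = v/R = 7.509/0.25 ≈ 30.0 rad/s.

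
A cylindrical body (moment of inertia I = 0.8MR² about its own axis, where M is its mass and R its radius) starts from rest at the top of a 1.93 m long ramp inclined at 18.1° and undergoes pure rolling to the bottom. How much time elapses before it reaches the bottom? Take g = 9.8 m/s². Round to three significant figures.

t ≈ 1.51 s

With I = 0.8MR², the ratio k = I/(MR²) is 0.8.
Newton's second law down the slope: Mg sinθ − f = Ma. The torque equation fR = Iα (with α = a/R) gives f = kMa.
Hence a = g sinθ/(1+k) = 9.8×sin18.1°/1.8 = 1.691 m/s².
Starting from rest, L = ½at², so t = √(2L/a) = √(2×1.93/1.691) ≈ 1.51 s.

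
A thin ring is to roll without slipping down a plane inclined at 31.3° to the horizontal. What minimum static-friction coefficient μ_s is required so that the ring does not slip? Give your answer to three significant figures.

Here I = MR², so the shape factor k = I/(MR²) = 1.
Translational: Mg sinθ − f = Ma. Rotational about the CM: fR = Iα = kMRa, so f = kMa.
These give a = g sinθ/(1+k) and the required friction f = kMg sinθ/(1+k).
With N = Mg cosθ, the no-slip condition f ≤ μN gives μ_min = f/N = k tanθ/(1+k).
μ_min = 1 × tan31.3° / 2 ≈ 0.304.

μ_min ≈ 0.304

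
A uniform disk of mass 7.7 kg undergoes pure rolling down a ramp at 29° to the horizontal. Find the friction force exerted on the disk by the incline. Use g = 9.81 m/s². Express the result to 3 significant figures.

Here I = (1/2)MR², so the shape factor k = I/(MR²) = 0.5.
Translational: Mg sinθ − f = Ma. Rotational about the CM: fR = Iα = kMRa, so f = kMa.
Combining, a = g sinθ/(1+k) and f = kMa = kMg sinθ/(1+k).
f = 0.5 × 7.7 × 9.81 × sin29° / 1.5 ≈ 12.2 N.

f ≈ 12.2 N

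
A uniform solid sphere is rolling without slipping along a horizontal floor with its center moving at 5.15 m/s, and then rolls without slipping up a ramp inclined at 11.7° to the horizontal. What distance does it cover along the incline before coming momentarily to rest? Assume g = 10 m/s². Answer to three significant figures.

d ≈ 9.16 m

For this body I = (2/5)MR², i.e. k = I/(MR²) = 0.4.
Since it rolls without slipping, ω = v/R and KE = ½Mv² + ½Iω² = ½(1+k)Mv² = (7/10)Mv².
Setting this equal to Mgh gives the vertical rise h = (1+k)v₀²/(2g) = 1.4×5.15²/(2×10) = 1.857 m.
The distance along the slope is d = h/sinθ = 1.857/sin11.7° ≈ 9.16 m.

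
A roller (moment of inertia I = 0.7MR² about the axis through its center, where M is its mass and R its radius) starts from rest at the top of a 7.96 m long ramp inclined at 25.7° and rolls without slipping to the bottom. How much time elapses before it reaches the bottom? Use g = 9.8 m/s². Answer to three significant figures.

Here I = 0.7MR², so the shape factor k = I/(MR²) = 0.7.
Along the incline Mg sinθ − f = Ma, and torque about the center fR = Iα = kMR²(a/R) gives f = kMa.
Hence a = g sinθ/(1+k) = 9.8×sin25.7°/1.7 = 2.5 m/s².
With constant a from rest, t = √(2L/a) = √(2·7.96/2.5) ≈ 2.52 s.

t ≈ 2.52 s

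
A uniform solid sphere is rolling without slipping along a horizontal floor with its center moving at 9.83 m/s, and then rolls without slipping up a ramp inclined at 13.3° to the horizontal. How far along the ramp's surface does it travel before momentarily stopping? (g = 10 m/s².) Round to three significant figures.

For this body I = (2/5)MR², i.e. k = I/(MR²) = 0.4.
Rolling without slipping gives ω = v/R, so the total kinetic energy is ½Mv² + ½Iω² = ½(1+k)Mv² = (7/10)Mv².
Setting this equal to Mgh gives the vertical rise h = (1+k)v₀²/(2g) = 1.4×9.83²/(2×10) = 6.764 m.
The distance along the slope is d = h/sinθ = 6.764/sin13.3° ≈ 29.4 m.

d ≈ 29.4 m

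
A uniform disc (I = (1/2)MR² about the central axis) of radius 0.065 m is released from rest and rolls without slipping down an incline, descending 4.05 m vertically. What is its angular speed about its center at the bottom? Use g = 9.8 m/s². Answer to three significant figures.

The moment of inertia is (1/2)MR², giving k ≡ I/(MR²) = 0.5.
Rolling without slipping gives ω = v/R, so the total kinetic energy is ½Mv² + ½Iω² = ½(1+k)Mv² = (3/4)Mv².
Energy conservation Mgh = ½(1+k)Mv² gives v = √(2gh/(1+k)) = √(2 × 9.8 × 4.05 / 1.5) = 7.275 m/s.
Then ω = v/R = 7.275 / 0.065 ≈ 112 rad/s.

ω ≈ 112 rad/s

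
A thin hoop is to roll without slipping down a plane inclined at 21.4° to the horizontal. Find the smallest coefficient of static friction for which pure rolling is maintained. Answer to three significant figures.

With I = MR², the ratio k = I/(MR²) is 1.
Along the incline Mg sinθ − f = Ma, and torque about the center fR = Iα = kMR²(a/R) gives f = kMa.
These give a = g sinθ/(1+k) and the required friction f = kMg sinθ/(1+k).
With N = Mg cosθ, the no-slip condition f ≤ μN gives μ_min = f/N = k tanθ/(1+k).
μ_min = 1 × tan21.4° / 2 ≈ 0.196.

μ_min ≈ 0.196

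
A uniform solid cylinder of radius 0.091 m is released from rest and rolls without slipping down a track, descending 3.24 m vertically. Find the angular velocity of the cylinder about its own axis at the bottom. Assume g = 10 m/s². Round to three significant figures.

For this body I = (1/2)MR², i.e. k = I/(MR²) = 0.5.
Rolling without slipping gives ω = v/R, so the total kinetic energy is ½Mv² + ½Iω² = ½(1+k)Mv² = (3/4)Mv².
Energy conservation Mgh = ½(1+k)Mv² gives v = √(2gh/(1+k)) = √(2 × 10 × 3.24 / 1.5) = 6.573 m/s.
Then ω = v/R = 6.573 / 0.091 ≈ 72.2 rad/s.

ω ≈ 72.2 rad/s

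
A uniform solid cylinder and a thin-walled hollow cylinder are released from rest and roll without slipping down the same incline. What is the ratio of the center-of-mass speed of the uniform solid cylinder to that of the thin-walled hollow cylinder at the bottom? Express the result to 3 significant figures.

Each satisfies Mgh = ½(1+k)Mv² with k = I/(MR²), so v ∝ 1/√(1+k).
For the uniform solid cylinder k = 0.5; for the thin-walled hollow cylinder k = 1.
v₁/v₂ = √((1+k₂)/(1+k₁)) = √(2/1.5) ≈ 1.15.

v_ratio ≈ 1.15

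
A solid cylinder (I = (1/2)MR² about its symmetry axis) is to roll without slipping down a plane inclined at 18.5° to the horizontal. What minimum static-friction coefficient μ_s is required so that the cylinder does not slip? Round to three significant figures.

Here I = (1/2)MR², so the shape factor k = I/(MR²) = 0.5.
Newton's second law down the slope: Mg sinθ − f = Ma. The torque equation fR = Iα (with α = a/R) gives f = kMa.
These give a = g sinθ/(1+k) and the required friction f = kMg sinθ/(1+k).
With N = Mg cosθ, the no-slip condition f ≤ μN gives μ_min = f/N = k tanθ/(1+k).
μ_min = 0.5 × tan18.5° / 1.5 ≈ 0.112.

μ_min ≈ 0.112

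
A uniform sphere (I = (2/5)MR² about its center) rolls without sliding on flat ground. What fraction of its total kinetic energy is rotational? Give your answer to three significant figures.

For this body I = (2/5)MR², i.e. k = I/(MR²) = 0.4.
Since ω = v/R, the translational part is ½Mv² and the rotational part is ½I(v/R)² = ½kMv²; the total is ½(1+k)Mv².
The rotational fraction is therefore k/(1+k) = 0.4/1.4 ≈ 0.286.

fraction ≈ 0.286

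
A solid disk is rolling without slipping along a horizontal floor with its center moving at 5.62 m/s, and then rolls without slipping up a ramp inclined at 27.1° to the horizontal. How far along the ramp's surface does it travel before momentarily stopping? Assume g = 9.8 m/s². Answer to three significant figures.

d ≈ 5.31 m

The moment of inertia is (1/2)MR², giving k ≡ I/(MR²) = 0.5.
The rolling condition ω = v/R makes the rotational term ½I(v/R)² = ½kMv², so KE_total = ½(1+k)Mv² = (3/4)Mv².
Setting this equal to Mgh gives the vertical rise h = (1+k)v₀²/(2g) = 1.5×5.62²/(2×9.8) = 2.417 m.
Along the incline, d = h/sinθ = 2.417/sin27.1° ≈ 5.31 m.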